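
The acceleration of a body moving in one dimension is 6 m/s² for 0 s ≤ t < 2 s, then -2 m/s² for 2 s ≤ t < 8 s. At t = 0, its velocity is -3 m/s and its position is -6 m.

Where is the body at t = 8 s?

On each constant-a segment, Δv = aΔt and Δx = v₀Δt + ½aΔt²; chain segment to segment.
0–2 s: v starts -3 m/s; Δx = -3·2 + ½·6·2² = 6 m; v ends 9 m/s.
2–8 s: v starts 9 m/s; Δx = 9·6 + ½·-2·6² = 18 m; v ends -3 m/s.
x(8) = -6 + Σ Δx = 18 m.

18 m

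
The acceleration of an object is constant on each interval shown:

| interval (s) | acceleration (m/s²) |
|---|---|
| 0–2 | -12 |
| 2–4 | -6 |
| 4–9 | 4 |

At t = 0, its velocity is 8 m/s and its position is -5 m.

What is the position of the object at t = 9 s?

On each constant-a segment, Δv = aΔt and Δx = v₀Δt + ½aΔt²; chain segment to segment.
0–2 s: v starts 8 m/s; Δx = 8·2 + ½·-12·2² = -8 m; v ends -16 m/s.
2–4 s: v starts -16 m/s; Δx = -16·2 + ½·-6·2² = -44 m; v ends -28 m/s.
4–9 s: v starts -28 m/s; Δx = -28·5 + ½·4·5² = -90 m; v ends -8 m/s.
x(9) = -5 + Σ Δx = -147 m.

-147 m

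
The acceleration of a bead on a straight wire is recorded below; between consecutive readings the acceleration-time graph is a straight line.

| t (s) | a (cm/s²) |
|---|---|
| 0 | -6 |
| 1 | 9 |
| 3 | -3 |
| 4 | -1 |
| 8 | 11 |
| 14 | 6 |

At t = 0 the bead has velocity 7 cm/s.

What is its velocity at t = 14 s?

Δv equals the area under the a-t graph; then v = v₀ + Δv.
0–1 s: ½(-6 + 9)(1) = 1.5 cm/s
1–3 s: ½(9 + -3)(2) = 6 cm/s
3–4 s: ½(-3 + -1)(1) = -2 cm/s
4–8 s: ½(-1 + 11)(4) = 20 cm/s
8–14 s: ½(11 + 6)(6) = 51 cm/s
Δv = 76.5 cm/s, so v(14) = 7 + (76.5) = 83.5 cm/s.

83.5 cm/s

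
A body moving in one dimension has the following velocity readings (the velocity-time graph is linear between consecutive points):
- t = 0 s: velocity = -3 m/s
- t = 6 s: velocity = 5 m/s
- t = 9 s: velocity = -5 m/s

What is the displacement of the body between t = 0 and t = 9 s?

Net displacement equals the area under the velocity-time graph (areas below the axis count negative).
0–6 s: ½(-3 + 5)(6) = 6 m
6–9 s: ½(5 + -5)(3) = 0 m
Net displacement = 6 m

6 m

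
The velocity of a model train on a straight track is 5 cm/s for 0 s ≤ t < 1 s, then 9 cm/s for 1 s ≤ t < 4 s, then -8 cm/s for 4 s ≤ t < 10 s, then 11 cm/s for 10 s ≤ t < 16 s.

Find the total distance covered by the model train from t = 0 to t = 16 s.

Total distance travelled is ∫|v| dt — sum the magnitudes of each area piece.
0–1 s: |5| × 1 = 5 cm
1–4 s: |9| × 3 = 27 cm
4–10 s: |-8| × 6 = 48 cm
10–16 s: |11| × 6 = 66 cm
Total distance = 146 cm

146 cm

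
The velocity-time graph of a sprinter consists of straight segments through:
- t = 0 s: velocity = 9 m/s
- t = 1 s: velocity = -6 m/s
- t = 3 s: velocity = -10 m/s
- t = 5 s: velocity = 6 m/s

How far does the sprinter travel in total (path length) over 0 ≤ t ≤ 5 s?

28.4 m

Total distance travelled is ∫|v| dt — sum the magnitudes of each area piece.
0–1 s: v = 0 at t = 0.6 s; triangle areas 2.7 + 1.2 = 3.9 m
1–3 s: |½(-6 + -10)(2)| = 16 m
3–5 s: v = 0 at t = 4.25 s; triangle areas 6.25 + 2.25 = 8.5 m
Total distance = 28.4 m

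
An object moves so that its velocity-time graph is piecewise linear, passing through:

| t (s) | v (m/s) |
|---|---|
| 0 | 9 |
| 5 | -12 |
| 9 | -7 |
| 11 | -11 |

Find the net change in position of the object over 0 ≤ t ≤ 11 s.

-63.5 m

Displacement is the signed area under the v-t curve.
0–5 s: ½(9 + -12)(5) = -7.5 m
5–9 s: ½(-12 + -7)(4) = -38 m
9–11 s: ½(-7 + -11)(2) = -18 m
Net displacement = -63.5 m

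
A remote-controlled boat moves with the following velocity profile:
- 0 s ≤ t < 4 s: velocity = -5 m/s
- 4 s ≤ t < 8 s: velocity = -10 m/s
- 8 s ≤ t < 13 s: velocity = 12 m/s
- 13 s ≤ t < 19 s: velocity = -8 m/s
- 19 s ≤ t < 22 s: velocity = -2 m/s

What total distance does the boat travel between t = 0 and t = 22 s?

174 m

Total distance travelled is ∫|v| dt — sum the magnitudes of each area piece.
0–4 s: |-5| × 4 = 20 m
4–8 s: |-10| × 4 = 40 m
8–13 s: |12| × 5 = 60 m
13–19 s: |-8| × 6 = 48 m
19–22 s: |-2| × 3 = 6 m
Total distance = 174 m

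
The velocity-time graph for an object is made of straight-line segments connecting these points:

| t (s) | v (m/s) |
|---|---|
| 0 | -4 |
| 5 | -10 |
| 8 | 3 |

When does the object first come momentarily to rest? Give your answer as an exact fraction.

v changes sign on 5–8 s (from -10 to 3); the graph is linear there, so v = 0 at t = 5 + (10)·(8 − 5)/(3 − -10) = 95/13 s.

t = 95/13 s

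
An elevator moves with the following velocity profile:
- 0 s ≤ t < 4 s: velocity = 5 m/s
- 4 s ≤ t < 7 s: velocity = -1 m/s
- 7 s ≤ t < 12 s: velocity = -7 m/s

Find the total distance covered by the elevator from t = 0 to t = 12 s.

Total distance travelled is ∫|v| dt — sum the magnitudes of each area piece.
0–4 s: |5| × 4 = 20 m
4–7 s: |-1| × 3 = 3 m
7–12 s: |-7| × 5 = 35 m
Total distance = 58 m

58 m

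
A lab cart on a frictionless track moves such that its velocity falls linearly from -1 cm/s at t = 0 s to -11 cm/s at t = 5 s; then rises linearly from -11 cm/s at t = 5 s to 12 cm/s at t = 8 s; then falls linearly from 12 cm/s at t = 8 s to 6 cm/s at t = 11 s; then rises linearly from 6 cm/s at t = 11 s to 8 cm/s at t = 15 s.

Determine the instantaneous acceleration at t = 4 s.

Acceleration is the slope of the v-t graph on 0–5 s: (-11 − -1)/(5 − 0) = -2 cm/s².

-2 cm/s²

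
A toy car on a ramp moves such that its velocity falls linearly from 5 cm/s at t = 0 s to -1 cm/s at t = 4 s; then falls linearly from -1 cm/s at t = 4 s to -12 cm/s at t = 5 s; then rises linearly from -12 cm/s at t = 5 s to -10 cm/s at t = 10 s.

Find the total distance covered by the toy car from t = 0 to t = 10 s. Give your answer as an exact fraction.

421/6 cm

Total distance travelled is ∫|v| dt — sum the magnitudes of each area piece.
0–4 s: v = 0 at t = 10/3 s; triangle areas 25/3 + 1/3 = 26/3 cm
4–5 s: |½(-1 + -12)(1)| = 6.5 cm
5–10 s: |½(-12 + -10)(5)| = 55 cm
Total distance = 421/6 cm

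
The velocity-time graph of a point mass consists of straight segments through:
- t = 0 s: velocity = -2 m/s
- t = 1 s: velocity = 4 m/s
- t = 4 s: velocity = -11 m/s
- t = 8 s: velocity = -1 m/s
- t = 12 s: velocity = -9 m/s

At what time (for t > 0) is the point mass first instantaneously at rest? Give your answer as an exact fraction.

v changes sign on 0–1 s (from -2 to 4); the graph is linear there, so v = 0 at t = 0 + (2)·(1 − 0)/(4 − -2) = 1/3 s.

t = 1/3 s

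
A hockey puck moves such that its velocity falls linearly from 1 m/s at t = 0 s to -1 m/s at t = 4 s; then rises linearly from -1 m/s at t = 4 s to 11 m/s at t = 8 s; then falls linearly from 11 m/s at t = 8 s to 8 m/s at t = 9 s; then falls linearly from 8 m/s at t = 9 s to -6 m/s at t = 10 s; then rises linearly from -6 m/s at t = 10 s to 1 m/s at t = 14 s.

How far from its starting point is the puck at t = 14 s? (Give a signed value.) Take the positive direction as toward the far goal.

Net displacement equals the area under the velocity-time graph (areas below the axis count negative).
0–4 s: ½(1 + -1)(4) = 0 m
4–8 s: ½(-1 + 11)(4) = 20 m
8–9 s: ½(11 + 8)(1) = 9.5 m
9–10 s: ½(8 + -6)(1) = 1 m
10–14 s: ½(-6 + 1)(4) = -10 m
Net displacement = 20.5 m

20.5 m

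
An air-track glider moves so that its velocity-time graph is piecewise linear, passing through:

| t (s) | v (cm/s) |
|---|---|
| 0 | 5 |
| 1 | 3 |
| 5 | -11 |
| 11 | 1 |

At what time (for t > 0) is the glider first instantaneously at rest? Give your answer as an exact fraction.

t = 13/7 s

v changes sign on 1–5 s (from 3 to -11); the graph is linear there, so v = 0 at t = 1 + (-3)·(5 − 1)/(-11 − 3) = 13/7 s.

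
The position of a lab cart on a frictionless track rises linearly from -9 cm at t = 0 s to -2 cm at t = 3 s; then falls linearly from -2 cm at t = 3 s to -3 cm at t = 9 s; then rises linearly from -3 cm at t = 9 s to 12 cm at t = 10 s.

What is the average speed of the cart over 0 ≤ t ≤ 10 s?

2.3 cm/s

Average speed = (total path length)/(elapsed time); on a piecewise-linear x-t graph the path length is Σ|Δx|.
0–3 s: |Δx| = |-2 − -9| = 7 cm
3–9 s: |Δx| = |-3 − -2| = 1 cm
9–10 s: |Δx| = |12 − -3| = 15 cm
Total path = 23 cm; average speed = 23/10 = 2.3 cm/s.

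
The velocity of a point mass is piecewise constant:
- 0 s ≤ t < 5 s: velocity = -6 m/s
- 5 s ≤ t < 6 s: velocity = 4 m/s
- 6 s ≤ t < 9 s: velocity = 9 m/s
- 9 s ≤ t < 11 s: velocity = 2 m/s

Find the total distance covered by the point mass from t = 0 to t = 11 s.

65 m

Total distance travelled is ∫|v| dt — sum the magnitudes of each area piece.
0–5 s: |-6| × 5 = 30 m
5–6 s: |4| × 1 = 4 m
6–9 s: |9| × 3 = 27 m
9–11 s: |2| × 2 = 4 m
Total distance = 65 m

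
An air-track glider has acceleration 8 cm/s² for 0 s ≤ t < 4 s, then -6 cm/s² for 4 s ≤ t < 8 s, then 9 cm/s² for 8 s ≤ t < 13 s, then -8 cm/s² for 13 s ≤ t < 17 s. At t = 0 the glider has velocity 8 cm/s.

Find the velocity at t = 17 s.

Δv equals the area under the a-t graph; then v = v₀ + Δv.
0–4 s: 8 × 4 = 32 cm/s
4–8 s: -6 × 4 = -24 cm/s
8–13 s: 9 × 5 = 45 cm/s
13–17 s: -8 × 4 = -32 cm/s
Δv = 21 cm/s, so v(17) = 8 + (21) = 29 cm/s.

29 cm/s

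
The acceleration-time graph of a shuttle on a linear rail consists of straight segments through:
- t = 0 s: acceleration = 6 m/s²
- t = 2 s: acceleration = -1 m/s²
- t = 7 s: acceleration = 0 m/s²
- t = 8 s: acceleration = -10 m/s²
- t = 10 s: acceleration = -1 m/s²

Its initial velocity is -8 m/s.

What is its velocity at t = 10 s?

-21.5 m/s

Δv equals the area under the a-t graph; then v = v₀ + Δv.
0–2 s: ½(6 + -1)(2) = 5 m/s
2–7 s: ½(-1 + 0)(5) = -2.5 m/s
7–8 s: ½(0 + -10)(1) = -5 m/s
8–10 s: ½(-10 + -1)(2) = -11 m/s
Δv = -13.5 m/s, so v(10) = -8 + (-13.5) = -21.5 m/s.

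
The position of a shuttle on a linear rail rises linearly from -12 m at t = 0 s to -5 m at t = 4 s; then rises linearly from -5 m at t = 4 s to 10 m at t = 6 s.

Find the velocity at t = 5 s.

Velocity is the slope of the x-t graph on 4–6 s: (10 − -5)/(6 − 4) = 7.5 m/s.

7.5 m/s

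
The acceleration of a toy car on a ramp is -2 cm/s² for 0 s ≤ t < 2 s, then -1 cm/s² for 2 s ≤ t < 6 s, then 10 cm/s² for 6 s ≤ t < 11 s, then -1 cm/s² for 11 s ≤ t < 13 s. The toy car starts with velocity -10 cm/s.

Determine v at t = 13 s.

30 cm/s

Δv equals the area under the a-t graph; then v = v₀ + Δv.
0–2 s: -2 × 2 = -4 cm/s
2–6 s: -1 × 4 = -4 cm/s
6–11 s: 10 × 5 = 50 cm/s
11–13 s: -1 × 2 = -2 cm/s
Δv = 40 cm/s, so v(13) = -10 + (40) = 30 cm/s.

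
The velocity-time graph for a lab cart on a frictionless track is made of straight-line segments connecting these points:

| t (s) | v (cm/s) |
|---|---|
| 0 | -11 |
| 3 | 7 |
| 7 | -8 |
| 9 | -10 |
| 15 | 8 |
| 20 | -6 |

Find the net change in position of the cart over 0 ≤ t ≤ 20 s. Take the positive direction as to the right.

Displacement is the signed area under the v-t curve.
0–3 s: ½(-11 + 7)(3) = -6 cm
3–7 s: ½(7 + -8)(4) = -2 cm
7–9 s: ½(-8 + -10)(2) = -18 cm
9–15 s: ½(-10 + 8)(6) = -6 cm
15–20 s: ½(8 + -6)(5) = 5 cm
Net displacement = -27 cm

-27 cm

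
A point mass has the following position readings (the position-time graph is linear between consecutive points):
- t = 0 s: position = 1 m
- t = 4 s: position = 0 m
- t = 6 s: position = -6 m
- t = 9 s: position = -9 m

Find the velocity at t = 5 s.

Velocity is the slope of the x-t graph on 4–6 s: (-6 − 0)/(6 − 4) = -3 m/s.

-3 m/s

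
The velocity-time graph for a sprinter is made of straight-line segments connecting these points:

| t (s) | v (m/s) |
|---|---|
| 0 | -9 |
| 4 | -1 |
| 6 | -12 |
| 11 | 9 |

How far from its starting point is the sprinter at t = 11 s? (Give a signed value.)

-40.5 m

Displacement is the signed area under the v-t curve.
0–4 s: ½(-9 + -1)(4) = -20 m
4–6 s: ½(-1 + -12)(2) = -13 m
6–11 s: ½(-12 + 9)(5) = -7.5 m
Net displacement = -40.5 m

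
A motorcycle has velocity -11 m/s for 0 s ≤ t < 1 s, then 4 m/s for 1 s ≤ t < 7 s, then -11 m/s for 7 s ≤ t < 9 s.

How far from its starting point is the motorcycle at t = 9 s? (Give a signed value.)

-9 m

Displacement is the signed area under the v-t curve.
0–1 s: -11 × 1 = -11 m
1–7 s: 4 × 6 = 24 m
7–9 s: -11 × 2 = -22 m
Net displacement = -9 m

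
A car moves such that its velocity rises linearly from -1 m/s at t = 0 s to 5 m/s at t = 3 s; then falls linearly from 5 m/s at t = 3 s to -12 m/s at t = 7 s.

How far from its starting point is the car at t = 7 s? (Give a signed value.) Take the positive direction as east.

Net displacement equals the area under the velocity-time graph (areas below the axis count negative).
0–3 s: ½(-1 + 5)(3) = 6 m
3–7 s: ½(5 + -12)(4) = -14 m
Net displacement = -8 m

-8 m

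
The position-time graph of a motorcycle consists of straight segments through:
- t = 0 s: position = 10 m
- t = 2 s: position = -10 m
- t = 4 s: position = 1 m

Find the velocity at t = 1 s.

Velocity is the slope of the x-t graph on 0–2 s: (-10 − 10)/(2 − 0) = -10 m/s.

-10 m/s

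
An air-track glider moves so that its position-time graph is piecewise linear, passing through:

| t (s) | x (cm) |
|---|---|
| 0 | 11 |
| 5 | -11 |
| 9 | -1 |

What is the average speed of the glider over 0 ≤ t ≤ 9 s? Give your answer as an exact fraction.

Average speed = (total path length)/(elapsed time); on a piecewise-linear x-t graph the path length is Σ|Δx|.
0–5 s: |Δx| = |-11 − 11| = 22 cm
5–9 s: |Δx| = |-1 − -11| = 10 cm
Total path = 32 cm; average speed = 32/9 = 32/9 cm/s.

32/9 cm/s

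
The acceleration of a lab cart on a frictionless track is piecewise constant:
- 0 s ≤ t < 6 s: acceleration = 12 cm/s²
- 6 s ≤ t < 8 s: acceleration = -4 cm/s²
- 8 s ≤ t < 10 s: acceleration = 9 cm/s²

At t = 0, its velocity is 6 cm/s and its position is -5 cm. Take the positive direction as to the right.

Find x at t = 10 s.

On each constant-a segment, Δv = aΔt and Δx = v₀Δt + ½aΔt²; chain segment to segment.
0–6 s: v starts 6 cm/s; Δx = 6·6 + ½·12·6² = 252 cm; v ends 78 cm/s.
6–8 s: v starts 78 cm/s; Δx = 78·2 + ½·-4·2² = 148 cm; v ends 70 cm/s.
8–10 s: v starts 70 cm/s; Δx = 70·2 + ½·9·2² = 158 cm; v ends 88 cm/s.
x(10) = -5 + Σ Δx = 553 cm.

553 cm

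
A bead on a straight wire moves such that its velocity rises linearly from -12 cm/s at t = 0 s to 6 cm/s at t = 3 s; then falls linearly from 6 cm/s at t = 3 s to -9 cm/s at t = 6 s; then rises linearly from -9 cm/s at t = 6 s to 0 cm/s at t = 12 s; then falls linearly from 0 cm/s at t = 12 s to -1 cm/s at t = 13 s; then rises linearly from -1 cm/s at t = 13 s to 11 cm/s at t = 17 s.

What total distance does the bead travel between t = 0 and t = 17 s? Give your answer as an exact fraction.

1118/15 cm

Distance (not displacement) is the total path length: add the absolute areas under v-t.
0–3 s: v = 0 at t = 2 s; triangle areas 12 + 3 = 15 cm
3–6 s: v = 0 at t = 4.2 s; triangle areas 3.6 + 8.1 = 11.7 cm
6–12 s: |½(-9 + 0)(6)| = 27 cm
12–13 s: |½(0 + -1)(1)| = 0.5 cm
13–17 s: v = 0 at t = 40/3 s; triangle areas 1/6 + 121/6 = 61/3 cm
Total distance = 1118/15 cm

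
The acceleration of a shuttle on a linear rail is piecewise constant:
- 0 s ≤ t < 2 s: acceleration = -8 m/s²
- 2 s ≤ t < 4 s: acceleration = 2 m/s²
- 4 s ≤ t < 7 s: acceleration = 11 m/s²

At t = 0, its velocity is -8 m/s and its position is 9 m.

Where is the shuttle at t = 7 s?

On each constant-a segment, Δv = aΔt and Δx = v₀Δt + ½aΔt²; chain segment to segment.
0–2 s: v starts -8 m/s; Δx = -8·2 + ½·-8·2² = -32 m; v ends -24 m/s.
2–4 s: v starts -24 m/s; Δx = -24·2 + ½·2·2² = -44 m; v ends -20 m/s.
4–7 s: v starts -20 m/s; Δx = -20·3 + ½·11·3² = -10.5 m; v ends 13 m/s.
x(7) = 9 + Σ Δx = -77.5 m.

-77.5 m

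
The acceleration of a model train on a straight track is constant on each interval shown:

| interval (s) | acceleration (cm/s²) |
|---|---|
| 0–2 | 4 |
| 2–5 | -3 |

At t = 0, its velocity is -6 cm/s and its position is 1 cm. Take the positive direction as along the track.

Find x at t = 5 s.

On each constant-a segment, Δv = aΔt and Δx = v₀Δt + ½aΔt²; chain segment to segment.
0–2 s: v starts -6 cm/s; Δx = -6·2 + ½·4·2² = -4 cm; v ends 2 cm/s.
2–5 s: v starts 2 cm/s; Δx = 2·3 + ½·-3·3² = -7.5 cm; v ends -7 cm/s.
x(5) = 1 + Σ Δx = -10.5 cm.

-10.5 cm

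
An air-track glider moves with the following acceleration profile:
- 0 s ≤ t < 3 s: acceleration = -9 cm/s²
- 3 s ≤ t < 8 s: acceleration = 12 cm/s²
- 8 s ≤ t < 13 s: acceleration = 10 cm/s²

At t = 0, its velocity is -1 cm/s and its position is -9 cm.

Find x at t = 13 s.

242.5 cm

On each constant-a segment, Δv = aΔt and Δx = v₀Δt + ½aΔt²; chain segment to segment.
0–3 s: v starts -1 cm/s; Δx = -1·3 + ½·-9·3² = -43.5 cm; v ends -28 cm/s.
3–8 s: v starts -28 cm/s; Δx = -28·5 + ½·12·5² = 10 cm; v ends 32 cm/s.
8–13 s: v starts 32 cm/s; Δx = 32·5 + ½·10·5² = 285 cm; v ends 82 cm/s.
x(13) = -9 + Σ Δx = 242.5 cm.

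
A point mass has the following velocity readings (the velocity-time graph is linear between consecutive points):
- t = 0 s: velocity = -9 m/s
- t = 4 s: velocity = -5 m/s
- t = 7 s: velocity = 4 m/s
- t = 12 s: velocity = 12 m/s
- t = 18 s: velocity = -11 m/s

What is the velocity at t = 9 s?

7.2 m/s

On 7–12 s the graph is linear from 4 to 12 m/s: v(9) = 4 + (12 − 4)·(9 − 7)/(12 − 7) = 7.2 m/s.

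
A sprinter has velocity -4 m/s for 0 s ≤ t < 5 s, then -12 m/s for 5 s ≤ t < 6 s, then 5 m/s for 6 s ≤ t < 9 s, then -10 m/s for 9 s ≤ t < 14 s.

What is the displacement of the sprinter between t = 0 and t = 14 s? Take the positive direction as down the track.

-67 m

Net displacement equals the area under the velocity-time graph (areas below the axis count negative).
0–5 s: -4 × 5 = -20 m
5–6 s: -12 × 1 = -12 m
6–9 s: 5 × 3 = 15 m
9–14 s: -10 × 5 = -50 m
Net displacement = -67 m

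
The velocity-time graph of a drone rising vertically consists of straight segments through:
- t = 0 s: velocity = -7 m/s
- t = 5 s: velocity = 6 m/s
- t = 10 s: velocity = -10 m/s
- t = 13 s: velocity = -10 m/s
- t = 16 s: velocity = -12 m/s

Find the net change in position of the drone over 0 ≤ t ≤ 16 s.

-75.5 m

Net displacement equals the area under the velocity-time graph (areas below the axis count negative).
0–5 s: ½(-7 + 6)(5) = -2.5 m
5–10 s: ½(6 + -10)(5) = -10 m
10–13 s: -10 × 3 = -30 m
13–16 s: ½(-10 + -12)(3) = -33 m
Net displacement = -75.5 m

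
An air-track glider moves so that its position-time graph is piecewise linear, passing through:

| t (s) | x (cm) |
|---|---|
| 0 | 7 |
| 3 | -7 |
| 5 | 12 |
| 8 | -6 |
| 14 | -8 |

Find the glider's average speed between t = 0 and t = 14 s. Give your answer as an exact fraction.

53/14 cm/s

Average speed = (total path length)/(elapsed time); on a piecewise-linear x-t graph the path length is Σ|Δx|.
0–3 s: |Δx| = |-7 − 7| = 14 cm
3–5 s: |Δx| = |12 − -7| = 19 cm
5–8 s: |Δx| = |-6 − 12| = 18 cm
8–14 s: |Δx| = |-8 − -6| = 2 cm
Total path = 53 cm; average speed = 53/14 = 53/14 cm/s.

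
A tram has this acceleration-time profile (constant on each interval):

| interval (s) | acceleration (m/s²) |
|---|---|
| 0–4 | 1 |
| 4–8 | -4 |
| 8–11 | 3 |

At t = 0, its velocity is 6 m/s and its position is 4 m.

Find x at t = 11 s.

On each constant-a segment, Δv = aΔt and Δx = v₀Δt + ½aΔt²; chain segment to segment.
0–4 s: v starts 6 m/s; Δx = 6·4 + ½·1·4² = 32 m; v ends 10 m/s.
4–8 s: v starts 10 m/s; Δx = 10·4 + ½·-4·4² = 8 m; v ends -6 m/s.
8–11 s: v starts -6 m/s; Δx = -6·3 + ½·3·3² = -4.5 m; v ends 3 m/s.
x(11) = 4 + Σ Δx = 39.5 m.

39.5 m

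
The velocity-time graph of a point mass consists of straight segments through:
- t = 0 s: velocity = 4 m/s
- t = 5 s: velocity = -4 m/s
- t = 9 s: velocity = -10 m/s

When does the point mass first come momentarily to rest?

t = 2.5 s

v changes sign on 0–5 s (from 4 to -4); the graph is linear there, so v = 0 at t = 0 + (-4)·(5 − 0)/(-4 − 4) = 2.5 s.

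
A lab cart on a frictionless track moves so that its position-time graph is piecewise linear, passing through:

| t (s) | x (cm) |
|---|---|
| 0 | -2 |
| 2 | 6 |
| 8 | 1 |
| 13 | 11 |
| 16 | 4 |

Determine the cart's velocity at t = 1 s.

Velocity is the slope of the x-t graph on 0–2 s: (6 − -2)/(2 − 0) = 4 cm/s.

4 cm/s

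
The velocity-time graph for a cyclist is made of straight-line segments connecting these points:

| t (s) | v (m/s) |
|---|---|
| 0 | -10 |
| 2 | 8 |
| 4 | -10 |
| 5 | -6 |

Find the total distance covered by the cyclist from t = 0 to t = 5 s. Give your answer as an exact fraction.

Distance (not displacement) is the total path length: add the absolute areas under v-t.
0–2 s: v = 0 at t = 10/9 s; triangle areas 50/9 + 32/9 = 82/9 m
2–4 s: v = 0 at t = 26/9 s; triangle areas 32/9 + 50/9 = 82/9 m
4–5 s: |½(-10 + -6)(1)| = 8 m
Total distance = 236/9 m

236/9 m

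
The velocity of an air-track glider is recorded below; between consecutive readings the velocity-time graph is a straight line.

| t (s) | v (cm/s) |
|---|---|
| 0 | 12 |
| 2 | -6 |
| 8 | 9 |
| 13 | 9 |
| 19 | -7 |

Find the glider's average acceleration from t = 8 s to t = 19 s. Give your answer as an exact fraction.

Average acceleration = Δv/Δt = (-7 − 9)/(19 − 8) = -16/11 cm/s².

-16/11 cm/s²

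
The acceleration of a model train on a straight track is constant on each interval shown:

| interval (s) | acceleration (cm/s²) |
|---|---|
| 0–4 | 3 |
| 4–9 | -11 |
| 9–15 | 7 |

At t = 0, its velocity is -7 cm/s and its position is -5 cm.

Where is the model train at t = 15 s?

On each constant-a segment, Δv = aΔt and Δx = v₀Δt + ½aΔt²; chain segment to segment.
0–4 s: v starts -7 cm/s; Δx = -7·4 + ½·3·4² = -4 cm; v ends 5 cm/s.
4–9 s: v starts 5 cm/s; Δx = 5·5 + ½·-11·5² = -112.5 cm; v ends -50 cm/s.
9–15 s: v starts -50 cm/s; Δx = -50·6 + ½·7·6² = -174 cm; v ends -8 cm/s.
x(15) = -5 + Σ Δx = -295.5 cm.

-295.5 cm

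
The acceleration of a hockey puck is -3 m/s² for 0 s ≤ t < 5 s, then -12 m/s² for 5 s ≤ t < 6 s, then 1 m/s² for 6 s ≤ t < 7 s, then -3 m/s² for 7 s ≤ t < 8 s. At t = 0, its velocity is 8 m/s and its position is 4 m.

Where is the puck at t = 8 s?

On each constant-a segment, Δv = aΔt and Δx = v₀Δt + ½aΔt²; chain segment to segment.
0–5 s: v starts 8 m/s; Δx = 8·5 + ½·-3·5² = 2.5 m; v ends -7 m/s.
5–6 s: v starts -7 m/s; Δx = -7·1 + ½·-12·1² = -13 m; v ends -19 m/s.
6–7 s: v starts -19 m/s; Δx = -19·1 + ½·1·1² = -18.5 m; v ends -18 m/s.
7–8 s: v starts -18 m/s; Δx = -18·1 + ½·-3·1² = -19.5 m; v ends -21 m/s.
x(8) = 4 + Σ Δx = -44.5 m.

-44.5 m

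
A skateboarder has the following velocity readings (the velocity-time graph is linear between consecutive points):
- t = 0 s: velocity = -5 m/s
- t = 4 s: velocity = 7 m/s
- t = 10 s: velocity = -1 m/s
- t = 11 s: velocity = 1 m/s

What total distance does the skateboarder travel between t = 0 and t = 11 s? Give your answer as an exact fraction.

Total distance travelled is ∫|v| dt — sum the magnitudes of each area piece.
0–4 s: v = 0 at t = 5/3 s; triangle areas 25/6 + 49/6 = 37/3 m
4–10 s: v = 0 at t = 9.25 s; triangle areas 18.375 + 0.375 = 18.75 m
10–11 s: v = 0 at t = 10.5 s; triangle areas 0.25 + 0.25 = 0.5 m
Total distance = 379/12 m

379/12 m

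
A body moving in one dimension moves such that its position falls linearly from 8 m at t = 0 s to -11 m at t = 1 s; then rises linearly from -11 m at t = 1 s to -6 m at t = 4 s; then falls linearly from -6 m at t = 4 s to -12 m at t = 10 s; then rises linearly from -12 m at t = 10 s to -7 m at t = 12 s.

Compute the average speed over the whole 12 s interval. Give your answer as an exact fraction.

Average speed = (total path length)/(elapsed time); on a piecewise-linear x-t graph the path length is Σ|Δx|.
0–1 s: |Δx| = |-11 − 8| = 19 m
1–4 s: |Δx| = |-6 − -11| = 5 m
4–10 s: |Δx| = |-12 − -6| = 6 m
10–12 s: |Δx| = |-7 − -12| = 5 m
Total path = 35 m; average speed = 35/12 = 35/12 m/s.

35/12 m/s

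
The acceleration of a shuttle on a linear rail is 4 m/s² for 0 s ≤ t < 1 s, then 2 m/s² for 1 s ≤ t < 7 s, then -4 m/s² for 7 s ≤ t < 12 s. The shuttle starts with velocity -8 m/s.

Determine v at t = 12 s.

Δv equals the area under the a-t graph; then v = v₀ + Δv.
0–1 s: 4 × 1 = 4 m/s
1–7 s: 2 × 6 = 12 m/s
7–12 s: -4 × 5 = -20 m/s
Δv = -4 m/s, so v(12) = -8 + (-4) = -12 m/s.

-12 m/s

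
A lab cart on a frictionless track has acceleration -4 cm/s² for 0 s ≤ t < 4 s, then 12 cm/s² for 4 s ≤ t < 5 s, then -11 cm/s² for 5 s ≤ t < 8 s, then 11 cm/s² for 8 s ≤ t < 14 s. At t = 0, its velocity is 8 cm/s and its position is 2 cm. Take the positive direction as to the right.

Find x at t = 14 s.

-13.5 cm

On each constant-a segment, Δv = aΔt and Δx = v₀Δt + ½aΔt²; chain segment to segment.
0–4 s: v starts 8 cm/s; Δx = 8·4 + ½·-4·4² = 0 cm; v ends -8 cm/s.
4–5 s: v starts -8 cm/s; Δx = -8·1 + ½·12·1² = -2 cm; v ends 4 cm/s.
5–8 s: v starts 4 cm/s; Δx = 4·3 + ½·-11·3² = -37.5 cm; v ends -29 cm/s.
8–14 s: v starts -29 cm/s; Δx = -29·6 + ½·11·6² = 24 cm; v ends 37 cm/s.
x(14) = 2 + Σ Δx = -13.5 cm.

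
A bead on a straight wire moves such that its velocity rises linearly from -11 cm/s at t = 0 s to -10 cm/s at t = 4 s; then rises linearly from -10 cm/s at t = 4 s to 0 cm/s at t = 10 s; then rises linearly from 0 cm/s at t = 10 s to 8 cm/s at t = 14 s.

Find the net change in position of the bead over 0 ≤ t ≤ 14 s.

Displacement is the signed area under the v-t curve.
0–4 s: ½(-11 + -10)(4) = -42 cm
4–10 s: ½(-10 + 0)(6) = -30 cm
10–14 s: ½(0 + 8)(4) = 16 cm
Net displacement = -56 cm

-56 cm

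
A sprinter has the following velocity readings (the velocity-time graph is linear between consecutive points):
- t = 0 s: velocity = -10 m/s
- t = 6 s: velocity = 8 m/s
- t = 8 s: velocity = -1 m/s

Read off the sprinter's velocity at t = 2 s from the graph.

-4 m/s

On 0–6 s the graph is linear from -10 to 8 m/s: v(2) = -10 + (8 − -10)·(2 − 0)/(6 − 0) = -4 m/s.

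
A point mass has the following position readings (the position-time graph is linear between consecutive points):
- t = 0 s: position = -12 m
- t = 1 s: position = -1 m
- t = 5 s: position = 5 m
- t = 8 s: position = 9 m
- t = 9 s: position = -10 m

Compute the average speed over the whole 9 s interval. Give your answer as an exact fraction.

Average speed = (total path length)/(elapsed time); on a piecewise-linear x-t graph the path length is Σ|Δx|.
0–1 s: |Δx| = |-1 − -12| = 11 m
1–5 s: |Δx| = |5 − -1| = 6 m
5–8 s: |Δx| = |9 − 5| = 4 m
8–9 s: |Δx| = |-10 − 9| = 19 m
Total path = 40 m; average speed = 40/9 = 40/9 m/s.

40/9 m/s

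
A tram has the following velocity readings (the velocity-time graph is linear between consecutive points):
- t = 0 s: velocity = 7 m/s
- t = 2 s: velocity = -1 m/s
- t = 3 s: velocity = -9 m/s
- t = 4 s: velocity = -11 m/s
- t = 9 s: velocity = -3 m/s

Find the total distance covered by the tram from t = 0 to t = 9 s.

Total distance travelled is ∫|v| dt — sum the magnitudes of each area piece.
0–2 s: v = 0 at t = 1.75 s; triangle areas 6.125 + 0.125 = 6.25 m
2–3 s: |½(-1 + -9)(1)| = 5 m
3–4 s: |½(-9 + -11)(1)| = 10 m
4–9 s: |½(-11 + -3)(5)| = 35 m
Total distance = 56.25 m

56.25 m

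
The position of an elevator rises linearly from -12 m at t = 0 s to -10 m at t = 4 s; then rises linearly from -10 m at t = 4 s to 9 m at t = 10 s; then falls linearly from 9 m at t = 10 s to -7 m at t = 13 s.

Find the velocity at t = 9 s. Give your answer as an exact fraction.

Velocity is the slope of the x-t graph on 4–10 s: (9 − -10)/(10 − 4) = 19/6 m/s.

19/6 m/s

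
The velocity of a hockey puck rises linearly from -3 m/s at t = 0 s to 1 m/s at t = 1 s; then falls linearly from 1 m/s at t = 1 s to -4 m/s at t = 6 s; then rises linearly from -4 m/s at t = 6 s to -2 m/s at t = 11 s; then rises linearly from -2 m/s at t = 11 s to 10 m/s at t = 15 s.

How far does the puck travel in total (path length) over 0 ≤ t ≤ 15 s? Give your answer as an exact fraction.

Distance (not displacement) is the total path length: add the absolute areas under v-t.
0–1 s: v = 0 at t = 0.75 s; triangle areas 1.125 + 0.125 = 1.25 m
1–6 s: v = 0 at t = 2 s; triangle areas 0.5 + 8 = 8.5 m
6–11 s: |½(-4 + -2)(5)| = 15 m
11–15 s: v = 0 at t = 35/3 s; triangle areas 2/3 + 50/3 = 52/3 m
Total distance = 505/12 m

505/12 m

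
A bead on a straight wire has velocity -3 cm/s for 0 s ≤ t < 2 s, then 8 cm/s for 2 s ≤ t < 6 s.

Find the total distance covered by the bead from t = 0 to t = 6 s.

Total distance travelled is ∫|v| dt — sum the magnitudes of each area piece.
0–2 s: |-3| × 2 = 6 cm
2–6 s: |8| × 4 = 32 cm
Total distance = 38 cm

38 cm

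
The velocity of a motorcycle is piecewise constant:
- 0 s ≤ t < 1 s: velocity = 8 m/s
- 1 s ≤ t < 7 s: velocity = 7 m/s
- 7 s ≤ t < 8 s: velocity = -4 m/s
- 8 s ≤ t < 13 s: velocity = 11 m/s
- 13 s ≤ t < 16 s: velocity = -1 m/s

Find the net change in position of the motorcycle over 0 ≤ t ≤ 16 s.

Net displacement equals the area under the velocity-time graph (areas below the axis count negative).
0–1 s: 8 × 1 = 8 m
1–7 s: 7 × 6 = 42 m
7–8 s: -4 × 1 = -4 m
8–13 s: 11 × 5 = 55 m
13–16 s: -1 × 3 = -3 m
Net displacement = 98 m

98 m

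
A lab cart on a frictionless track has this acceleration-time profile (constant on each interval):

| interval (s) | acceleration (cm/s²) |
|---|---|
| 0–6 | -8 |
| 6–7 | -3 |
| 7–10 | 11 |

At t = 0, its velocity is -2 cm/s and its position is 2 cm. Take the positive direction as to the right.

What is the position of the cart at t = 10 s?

On each constant-a segment, Δv = aΔt and Δx = v₀Δt + ½aΔt²; chain segment to segment.
0–6 s: v starts -2 cm/s; Δx = -2·6 + ½·-8·6² = -156 cm; v ends -50 cm/s.
6–7 s: v starts -50 cm/s; Δx = -50·1 + ½·-3·1² = -51.5 cm; v ends -53 cm/s.
7–10 s: v starts -53 cm/s; Δx = -53·3 + ½·11·3² = -109.5 cm; v ends -20 cm/s.
x(10) = 2 + Σ Δx = -315 cm.

-315 cm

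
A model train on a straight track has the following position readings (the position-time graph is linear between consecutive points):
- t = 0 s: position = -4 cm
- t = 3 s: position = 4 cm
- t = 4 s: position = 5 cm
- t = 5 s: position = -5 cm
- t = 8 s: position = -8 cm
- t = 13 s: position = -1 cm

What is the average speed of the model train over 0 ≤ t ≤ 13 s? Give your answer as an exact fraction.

Average speed = (total path length)/(elapsed time); on a piecewise-linear x-t graph the path length is Σ|Δx|.
0–3 s: |Δx| = |4 − -4| = 8 cm
3–4 s: |Δx| = |5 − 4| = 1 cm
4–5 s: |Δx| = |-5 − 5| = 10 cm
5–8 s: |Δx| = |-8 − -5| = 3 cm
8–13 s: |Δx| = |-1 − -8| = 7 cm
Total path = 29 cm; average speed = 29/13 = 29/13 cm/s.

29/13 cm/s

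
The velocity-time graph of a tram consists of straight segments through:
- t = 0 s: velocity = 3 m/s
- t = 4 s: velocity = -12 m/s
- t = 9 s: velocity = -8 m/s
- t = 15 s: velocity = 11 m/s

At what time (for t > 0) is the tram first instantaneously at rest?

t = 0.8 s

v changes sign on 0–4 s (from 3 to -12); the graph is linear there, so v = 0 at t = 0 + (-3)·(4 − 0)/(-12 − 3) = 0.8 s.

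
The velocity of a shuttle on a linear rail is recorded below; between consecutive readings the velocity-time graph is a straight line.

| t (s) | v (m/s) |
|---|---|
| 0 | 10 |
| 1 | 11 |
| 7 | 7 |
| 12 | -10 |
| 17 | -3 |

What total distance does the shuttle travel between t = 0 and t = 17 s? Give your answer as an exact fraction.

4043/34 m

Distance (not displacement) is the total path length: add the absolute areas under v-t.
0–1 s: |½(10 + 11)(1)| = 10.5 m
1–7 s: |½(11 + 7)(6)| = 54 m
7–12 s: v = 0 at t = 154/17 s; triangle areas 245/34 + 250/17 = 745/34 m
12–17 s: |½(-10 + -3)(5)| = 32.5 m
Total distance = 4043/34 m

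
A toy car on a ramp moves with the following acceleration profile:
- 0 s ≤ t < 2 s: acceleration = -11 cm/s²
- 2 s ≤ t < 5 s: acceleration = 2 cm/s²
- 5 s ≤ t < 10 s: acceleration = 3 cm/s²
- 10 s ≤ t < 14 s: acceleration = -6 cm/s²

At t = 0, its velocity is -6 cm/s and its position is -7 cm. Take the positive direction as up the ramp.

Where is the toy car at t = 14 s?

On each constant-a segment, Δv = aΔt and Δx = v₀Δt + ½aΔt²; chain segment to segment.
0–2 s: v starts -6 cm/s; Δx = -6·2 + ½·-11·2² = -34 cm; v ends -28 cm/s.
2–5 s: v starts -28 cm/s; Δx = -28·3 + ½·2·3² = -75 cm; v ends -22 cm/s.
5–10 s: v starts -22 cm/s; Δx = -22·5 + ½·3·5² = -72.5 cm; v ends -7 cm/s.
10–14 s: v starts -7 cm/s; Δx = -7·4 + ½·-6·4² = -76 cm; v ends -31 cm/s.
x(14) = -7 + Σ Δx = -264.5 cm.

-264.5 cm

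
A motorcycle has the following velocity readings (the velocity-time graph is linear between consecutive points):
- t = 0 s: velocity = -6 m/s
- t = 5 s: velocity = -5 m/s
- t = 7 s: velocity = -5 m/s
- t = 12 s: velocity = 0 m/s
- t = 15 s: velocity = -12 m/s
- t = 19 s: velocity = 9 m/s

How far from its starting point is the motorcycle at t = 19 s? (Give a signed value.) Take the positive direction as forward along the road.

-74 m

Net displacement equals the area under the velocity-time graph (areas below the axis count negative).
0–5 s: ½(-6 + -5)(5) = -27.5 m
5–7 s: -5 × 2 = -10 m
7–12 s: ½(-5 + 0)(5) = -12.5 m
12–15 s: ½(0 + -12)(3) = -18 m
15–19 s: ½(-12 + 9)(4) = -6 m
Net displacement = -74 m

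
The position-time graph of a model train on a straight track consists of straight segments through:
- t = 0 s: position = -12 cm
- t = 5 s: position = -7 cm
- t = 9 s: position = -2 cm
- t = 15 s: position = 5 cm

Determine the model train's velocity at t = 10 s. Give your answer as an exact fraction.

Velocity is the slope of the x-t graph on 9–15 s: (5 − -2)/(15 − 9) = 7/6 cm/s.

7/6 cm/s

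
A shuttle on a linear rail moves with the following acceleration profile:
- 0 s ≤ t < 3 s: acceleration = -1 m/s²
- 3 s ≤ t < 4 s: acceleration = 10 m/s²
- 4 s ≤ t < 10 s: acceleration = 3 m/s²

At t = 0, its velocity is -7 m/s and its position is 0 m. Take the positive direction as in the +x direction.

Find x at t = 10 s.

23.5 m

On each constant-a segment, Δv = aΔt and Δx = v₀Δt + ½aΔt²; chain segment to segment.
0–3 s: v starts -7 m/s; Δx = -7·3 + ½·-1·3² = -25.5 m; v ends -10 m/s.
3–4 s: v starts -10 m/s; Δx = -10·1 + ½·10·1² = -5 m; v ends 0 m/s.
4–10 s: v starts 0 m/s; Δx = 0·6 + ½·3·6² = 54 m; v ends 18 m/s.
x(10) = 0 + Σ Δx = 23.5 m.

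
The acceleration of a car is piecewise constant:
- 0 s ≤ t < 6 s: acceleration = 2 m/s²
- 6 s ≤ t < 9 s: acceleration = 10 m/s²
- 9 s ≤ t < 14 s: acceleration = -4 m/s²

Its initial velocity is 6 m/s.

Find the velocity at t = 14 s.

28 m/s

Δv equals the area under the a-t graph; then v = v₀ + Δv.
0–6 s: 2 × 6 = 12 m/s
6–9 s: 10 × 3 = 30 m/s
9–14 s: -4 × 5 = -20 m/s
Δv = 22 m/s, so v(14) = 6 + (22) = 28 m/s.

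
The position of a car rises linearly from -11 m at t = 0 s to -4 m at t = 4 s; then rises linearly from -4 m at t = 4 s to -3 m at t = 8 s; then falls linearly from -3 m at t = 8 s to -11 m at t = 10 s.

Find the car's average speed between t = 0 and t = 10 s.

Average speed = (total path length)/(elapsed time); on a piecewise-linear x-t graph the path length is Σ|Δx|.
0–4 s: |Δx| = |-4 − -11| = 7 m
4–8 s: |Δx| = |-3 − -4| = 1 m
8–10 s: |Δx| = |-11 − -3| = 8 m
Total path = 16 m; average speed = 16/10 = 1.6 m/s.

1.6 m/s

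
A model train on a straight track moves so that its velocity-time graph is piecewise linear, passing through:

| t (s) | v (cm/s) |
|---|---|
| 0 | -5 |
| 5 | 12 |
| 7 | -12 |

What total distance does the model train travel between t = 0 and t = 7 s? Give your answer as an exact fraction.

1253/34 cm

Distance (not displacement) is the total path length: add the absolute areas under v-t.
0–5 s: v = 0 at t = 25/17 s; triangle areas 125/34 + 360/17 = 845/34 cm
5–7 s: v = 0 at t = 6 s; triangle areas 6 + 6 = 12 cm
Total distance = 1253/34 cm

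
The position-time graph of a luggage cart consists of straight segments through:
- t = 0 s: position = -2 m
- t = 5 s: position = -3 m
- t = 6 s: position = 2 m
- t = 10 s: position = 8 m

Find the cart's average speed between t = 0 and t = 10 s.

1.2 m/s

Average speed = (total path length)/(elapsed time); on a piecewise-linear x-t graph the path length is Σ|Δx|.
0–5 s: |Δx| = |-3 − -2| = 1 m
5–6 s: |Δx| = |2 − -3| = 5 m
6–10 s: |Δx| = |8 − 2| = 6 m
Total path = 12 m; average speed = 12/10 = 1.2 m/s.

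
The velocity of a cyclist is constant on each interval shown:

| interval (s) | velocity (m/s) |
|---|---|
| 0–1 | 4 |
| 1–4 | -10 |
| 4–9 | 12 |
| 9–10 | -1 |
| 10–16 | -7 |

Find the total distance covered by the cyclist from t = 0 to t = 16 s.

137 m

Distance (not displacement) is the total path length: add the absolute areas under v-t.
0–1 s: |4| × 1 = 4 m
1–4 s: |-10| × 3 = 30 m
4–9 s: |12| × 5 = 60 m
9–10 s: |-1| × 1 = 1 m
10–16 s: |-7| × 6 = 42 m
Total distance = 137 m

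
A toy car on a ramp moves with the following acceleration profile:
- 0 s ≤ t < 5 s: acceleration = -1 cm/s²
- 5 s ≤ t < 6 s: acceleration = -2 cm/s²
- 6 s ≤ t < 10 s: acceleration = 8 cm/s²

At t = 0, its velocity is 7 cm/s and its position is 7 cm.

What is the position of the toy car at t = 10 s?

On each constant-a segment, Δv = aΔt and Δx = v₀Δt + ½aΔt²; chain segment to segment.
0–5 s: v starts 7 cm/s; Δx = 7·5 + ½·-1·5² = 22.5 cm; v ends 2 cm/s.
5–6 s: v starts 2 cm/s; Δx = 2·1 + ½·-2·1² = 1 cm; v ends 0 cm/s.
6–10 s: v starts 0 cm/s; Δx = 0·4 + ½·8·4² = 64 cm; v ends 32 cm/s.
x(10) = 7 + Σ Δx = 94.5 cm.

94.5 cm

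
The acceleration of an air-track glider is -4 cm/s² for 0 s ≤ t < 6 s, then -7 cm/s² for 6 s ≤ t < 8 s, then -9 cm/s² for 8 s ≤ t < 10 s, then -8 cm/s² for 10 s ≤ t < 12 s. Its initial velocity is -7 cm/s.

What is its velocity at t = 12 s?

Δv equals the area under the a-t graph; then v = v₀ + Δv.
0–6 s: -4 × 6 = -24 cm/s
6–8 s: -7 × 2 = -14 cm/s
8–10 s: -9 × 2 = -18 cm/s
10–12 s: -8 × 2 = -16 cm/s
Δv = -72 cm/s, so v(12) = -7 + (-72) = -79 cm/s.

-79 cm/s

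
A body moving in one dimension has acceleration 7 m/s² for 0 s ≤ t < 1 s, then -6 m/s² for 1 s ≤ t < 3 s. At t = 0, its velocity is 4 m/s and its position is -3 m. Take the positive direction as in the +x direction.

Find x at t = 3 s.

On each constant-a segment, Δv = aΔt and Δx = v₀Δt + ½aΔt²; chain segment to segment.
0–1 s: v starts 4 m/s; Δx = 4·1 + ½·7·1² = 7.5 m; v ends 11 m/s.
1–3 s: v starts 11 m/s; Δx = 11·2 + ½·-6·2² = 10 m; v ends -1 m/s.
x(3) = -3 + Σ Δx = 14.5 m.

14.5 m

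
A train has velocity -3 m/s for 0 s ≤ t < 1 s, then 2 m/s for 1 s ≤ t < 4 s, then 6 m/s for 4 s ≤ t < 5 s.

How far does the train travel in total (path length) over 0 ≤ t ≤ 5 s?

15 m

Distance (not displacement) is the total path length: add the absolute areas under v-t.
0–1 s: |-3| × 1 = 3 m
1–4 s: |2| × 3 = 6 m
4–5 s: |6| × 1 = 6 m
Total distance = 15 m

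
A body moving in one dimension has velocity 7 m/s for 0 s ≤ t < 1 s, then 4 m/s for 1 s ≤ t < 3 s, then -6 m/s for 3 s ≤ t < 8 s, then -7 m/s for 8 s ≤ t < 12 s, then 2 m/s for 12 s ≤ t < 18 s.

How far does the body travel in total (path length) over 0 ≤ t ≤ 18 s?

85 m

Total distance travelled is ∫|v| dt — sum the magnitudes of each area piece.
0–1 s: |7| × 1 = 7 m
1–3 s: |4| × 2 = 8 m
3–8 s: |-6| × 5 = 30 m
8–12 s: |-7| × 4 = 28 m
12–18 s: |2| × 6 = 12 m
Total distance = 85 m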